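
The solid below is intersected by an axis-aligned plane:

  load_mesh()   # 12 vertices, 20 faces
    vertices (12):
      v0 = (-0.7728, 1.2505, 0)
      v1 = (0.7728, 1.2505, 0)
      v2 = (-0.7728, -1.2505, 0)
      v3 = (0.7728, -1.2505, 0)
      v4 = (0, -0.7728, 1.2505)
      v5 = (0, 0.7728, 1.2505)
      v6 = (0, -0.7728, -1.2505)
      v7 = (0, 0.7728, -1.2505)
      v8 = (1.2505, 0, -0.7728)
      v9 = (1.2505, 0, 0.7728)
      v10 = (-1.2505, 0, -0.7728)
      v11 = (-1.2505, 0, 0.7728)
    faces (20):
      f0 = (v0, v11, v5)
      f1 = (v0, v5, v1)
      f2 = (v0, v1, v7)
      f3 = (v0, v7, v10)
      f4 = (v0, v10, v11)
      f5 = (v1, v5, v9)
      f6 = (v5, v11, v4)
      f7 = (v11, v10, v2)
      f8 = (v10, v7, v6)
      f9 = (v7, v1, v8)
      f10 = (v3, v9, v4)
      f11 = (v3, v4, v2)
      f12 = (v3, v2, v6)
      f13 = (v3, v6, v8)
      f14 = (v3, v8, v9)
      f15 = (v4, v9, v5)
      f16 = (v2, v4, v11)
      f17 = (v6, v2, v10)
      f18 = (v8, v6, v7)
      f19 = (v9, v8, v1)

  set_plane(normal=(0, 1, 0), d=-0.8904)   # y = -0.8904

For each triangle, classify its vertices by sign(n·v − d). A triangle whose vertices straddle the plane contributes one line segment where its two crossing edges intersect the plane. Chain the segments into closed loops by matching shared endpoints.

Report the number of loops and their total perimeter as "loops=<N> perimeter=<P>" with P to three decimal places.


Straddling triangles (8 of 20):
  (v11,v10,v2) [++-] → (-0.910361, -0.8904, -0.222539)–(-0.910361, -0.8904, 0.222539)  len=0.4451
  (v3,v9,v4) [-++] → (0.910361, -0.8904, 0.222539)–(0.190248, -0.8904, 0.942652)  len=1.0184
  (v3,v4,v2) [-+-] → (0.190248, -0.8904, 0.942652)–(-0.190248, -0.8904, 0.942652)  len=0.3805
  (v3,v2,v6) [--+] → (-0.190248, -0.8904, -0.942652)–(0.190248, -0.8904, -0.942652)  len=0.3805
  (v3,v6,v8) [-++] → (0.190248, -0.8904, -0.942652)–(0.910361, -0.8904, -0.222539)  len=1.0184
  (v3,v8,v9) [-++] → (0.910361, -0.8904, -0.222539)–(0.910361, -0.8904, 0.222539)  len=0.4451
  (v2,v4,v11) [-++] → (-0.190248, -0.8904, 0.942652)–(-0.910361, -0.8904, 0.222539)  len=1.0184
  (v6,v2,v10) [+-+] → (-0.190248, -0.8904, -0.942652)–(-0.910361, -0.8904, -0.222539)  len=1.0184

Chained into 1 loop(s):
  loop 1: 8 segments, perimeter = 5.7247
Total perimeter = 5.725

loops=1 perimeter=5.725


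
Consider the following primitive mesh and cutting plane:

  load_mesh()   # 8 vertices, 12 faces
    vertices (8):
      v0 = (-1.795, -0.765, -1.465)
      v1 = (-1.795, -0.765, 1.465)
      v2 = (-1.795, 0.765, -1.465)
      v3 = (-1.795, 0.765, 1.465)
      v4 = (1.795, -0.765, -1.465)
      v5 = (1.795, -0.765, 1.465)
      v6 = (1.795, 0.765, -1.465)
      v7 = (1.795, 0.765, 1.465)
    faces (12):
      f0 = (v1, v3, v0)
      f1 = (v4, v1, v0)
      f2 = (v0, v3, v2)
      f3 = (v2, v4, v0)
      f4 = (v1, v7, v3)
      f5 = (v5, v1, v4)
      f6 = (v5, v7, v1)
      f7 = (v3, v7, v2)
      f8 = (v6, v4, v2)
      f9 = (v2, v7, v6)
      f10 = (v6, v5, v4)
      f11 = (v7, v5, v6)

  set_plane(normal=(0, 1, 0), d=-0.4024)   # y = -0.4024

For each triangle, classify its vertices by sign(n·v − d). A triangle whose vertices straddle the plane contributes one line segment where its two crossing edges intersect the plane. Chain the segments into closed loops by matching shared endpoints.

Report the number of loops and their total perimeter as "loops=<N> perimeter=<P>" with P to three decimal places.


Straddling triangles (8 of 12):
  (v1,v3,v0) [-+-] → (-1.795, -0.4024, 1.465)–(-1.795, -0.4024, -0.770609)  len=2.2356
  (v0,v3,v2) [-++] → (-1.795, -0.4024, -0.770609)–(-1.795, -0.4024, -1.465)  len=0.6944
  (v2,v4,v0) [+--] → (0.944193, -0.4024, -1.465)–(-1.795, -0.4024, -1.465)  len=2.7392
  (v1,v7,v3) [-++] → (-0.944193, -0.4024, 1.465)–(-1.795, -0.4024, 1.465)  len=0.8508
  (v5,v7,v1) [-+-] → (1.795, -0.4024, 1.465)–(-0.944193, -0.4024, 1.465)  len=2.7392
  (v6,v4,v2) [+-+] → (1.795, -0.4024, -1.465)–(0.944193, -0.4024, -1.465)  len=0.8508
  (v6,v5,v4) [+--] → (1.795, -0.4024, 0.770609)–(1.795, -0.4024, -1.465)  len=2.2356
  (v7,v5,v6) [+-+] → (1.795, -0.4024, 1.465)–(1.795, -0.4024, 0.770609)  len=0.6944

Chained into 1 loop(s):
  loop 1: 8 segments, perimeter = 13.0400
Total perimeter = 13.040

loops=1 perimeter=13.040


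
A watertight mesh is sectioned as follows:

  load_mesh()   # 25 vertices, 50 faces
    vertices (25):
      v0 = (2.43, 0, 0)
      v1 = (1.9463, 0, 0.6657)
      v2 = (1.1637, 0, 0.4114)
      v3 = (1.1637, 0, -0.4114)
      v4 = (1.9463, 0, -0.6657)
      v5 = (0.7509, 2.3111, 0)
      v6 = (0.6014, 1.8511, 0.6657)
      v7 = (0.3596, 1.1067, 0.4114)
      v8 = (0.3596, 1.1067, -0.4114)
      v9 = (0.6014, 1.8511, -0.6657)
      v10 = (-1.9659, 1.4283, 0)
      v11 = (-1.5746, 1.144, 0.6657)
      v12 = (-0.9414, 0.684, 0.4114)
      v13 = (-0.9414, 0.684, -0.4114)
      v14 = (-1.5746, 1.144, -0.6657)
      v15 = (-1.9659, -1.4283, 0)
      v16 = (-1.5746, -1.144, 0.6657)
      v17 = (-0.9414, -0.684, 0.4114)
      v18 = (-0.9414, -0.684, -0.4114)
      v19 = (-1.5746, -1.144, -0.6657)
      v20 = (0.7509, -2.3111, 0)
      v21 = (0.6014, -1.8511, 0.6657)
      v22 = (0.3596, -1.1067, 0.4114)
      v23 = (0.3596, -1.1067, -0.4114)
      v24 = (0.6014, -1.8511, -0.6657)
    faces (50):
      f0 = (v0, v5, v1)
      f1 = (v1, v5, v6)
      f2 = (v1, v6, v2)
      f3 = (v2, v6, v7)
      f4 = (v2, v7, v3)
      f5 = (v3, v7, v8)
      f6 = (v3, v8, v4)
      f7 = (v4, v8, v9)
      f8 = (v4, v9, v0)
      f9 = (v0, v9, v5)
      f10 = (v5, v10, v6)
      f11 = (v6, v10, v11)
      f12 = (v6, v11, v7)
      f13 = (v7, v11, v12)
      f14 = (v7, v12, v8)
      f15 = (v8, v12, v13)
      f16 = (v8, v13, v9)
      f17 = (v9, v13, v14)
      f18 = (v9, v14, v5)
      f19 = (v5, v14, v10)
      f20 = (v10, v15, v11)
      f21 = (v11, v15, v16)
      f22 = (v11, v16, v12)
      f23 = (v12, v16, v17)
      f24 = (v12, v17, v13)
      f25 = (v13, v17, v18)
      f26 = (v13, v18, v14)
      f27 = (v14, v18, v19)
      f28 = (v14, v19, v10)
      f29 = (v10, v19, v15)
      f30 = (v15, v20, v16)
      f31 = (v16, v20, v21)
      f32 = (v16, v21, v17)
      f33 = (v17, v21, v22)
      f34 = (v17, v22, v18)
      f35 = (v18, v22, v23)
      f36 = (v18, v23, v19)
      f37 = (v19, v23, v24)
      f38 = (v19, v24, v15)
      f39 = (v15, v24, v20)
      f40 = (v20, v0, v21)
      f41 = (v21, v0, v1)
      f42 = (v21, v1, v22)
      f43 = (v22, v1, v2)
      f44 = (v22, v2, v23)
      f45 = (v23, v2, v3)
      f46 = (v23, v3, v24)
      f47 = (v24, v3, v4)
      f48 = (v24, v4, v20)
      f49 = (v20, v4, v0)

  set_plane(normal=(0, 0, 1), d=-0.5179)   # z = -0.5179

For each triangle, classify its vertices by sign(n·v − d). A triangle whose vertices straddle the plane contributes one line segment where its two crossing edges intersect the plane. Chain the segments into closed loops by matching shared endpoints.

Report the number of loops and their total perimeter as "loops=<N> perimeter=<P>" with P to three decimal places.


Straddling triangles (20 of 50):
  (v3,v8,v4) [++-] → (1.0241, 0.643218, -0.5179)–(1.49145, 0, -0.5179)  len=0.7951
  (v4,v8,v9) [-+-] → (1.0241, 0.643218, -0.5179)–(0.460865, 1.41845, -0.5179)  len=0.9582
  (v4,v9,v0) [--+] → (1.00739, 1.44012, -0.5179)–(2.05369, 0, -0.5179)  len=1.7801
  (v0,v9,v5) [+-+] → (1.00739, 1.44012, -0.5179)–(0.634592, 1.95323, -0.5179)  len=0.6342
  (v8,v13,v9) [++-] → (-0.29528, 1.17278, -0.5179)–(0.460865, 1.41845, -0.5179)  len=0.7951
  (v9,v13,v14) [-+-] → (-0.29528, 1.17278, -0.5179)–(-1.20658, 0.876646, -0.5179)  len=0.9582
  (v9,v14,v5) [--+] → (-1.05829, 1.40312, -0.5179)–(0.634592, 1.95323, -0.5179)  len=1.7800
  (v5,v14,v10) [+-+] → (-1.05829, 1.40312, -0.5179)–(-1.66148, 1.20712, -0.5179)  len=0.6342
  (v13,v18,v14) [++-] → (-1.20658, 0.0815604, -0.5179)–(-1.20658, 0.876646, -0.5179)  len=0.7951
  (v14,v18,v19) [-+-] → (-1.20658, 0.0815604, -0.5179)–(-1.20658, -0.876646, -0.5179)  len=0.9582
  (v14,v19,v10) [--+] → (-1.66148, -0.572893, -0.5179)–(-1.66148, 1.20712, -0.5179)  len=1.7800
  (v10,v19,v15) [+-+] → (-1.66148, -0.572893, -0.5179)–(-1.66148, -1.20712, -0.5179)  len=0.6342
  (v18,v23,v19) [++-] → (-0.450437, -1.12232, -0.5179)–(-1.20658, -0.876646, -0.5179)  len=0.7951
  (v19,v23,v24) [-+-] → (-0.450437, -1.12232, -0.5179)–(0.460865, -1.41845, -0.5179)  len=0.9582
  (v19,v24,v15) [--+] → (0.0314031, -1.75723, -0.5179)–(-1.66148, -1.20712, -0.5179)  len=1.7800
  (v15,v24,v20) [+-+] → (0.0314031, -1.75723, -0.5179)–(0.634592, -1.95323, -0.5179)  len=0.6342
  (v23,v3,v24) [++-] → (0.928211, -0.775235, -0.5179)–(0.460865, -1.41845, -0.5179)  len=0.7951
  (v24,v3,v4) [-+-] → (0.928211, -0.775235, -0.5179)–(1.49145, 0, -0.5179)  len=0.9582
  (v24,v4,v20) [--+] → (1.68089, -0.513115, -0.5179)–(0.634592, -1.95323, -0.5179)  len=1.7801
  (v20,v4,v0) [+-+] → (1.68089, -0.513115, -0.5179)–(2.05369, 0, -0.5179)  len=0.6342

Chained into 2 loop(s):
  loop 1: 10 segments, perimeter = 8.7664
  loop 2: 10 segments, perimeter = 12.0714
Total perimeter = 20.838

loops=2 perimeter=20.838


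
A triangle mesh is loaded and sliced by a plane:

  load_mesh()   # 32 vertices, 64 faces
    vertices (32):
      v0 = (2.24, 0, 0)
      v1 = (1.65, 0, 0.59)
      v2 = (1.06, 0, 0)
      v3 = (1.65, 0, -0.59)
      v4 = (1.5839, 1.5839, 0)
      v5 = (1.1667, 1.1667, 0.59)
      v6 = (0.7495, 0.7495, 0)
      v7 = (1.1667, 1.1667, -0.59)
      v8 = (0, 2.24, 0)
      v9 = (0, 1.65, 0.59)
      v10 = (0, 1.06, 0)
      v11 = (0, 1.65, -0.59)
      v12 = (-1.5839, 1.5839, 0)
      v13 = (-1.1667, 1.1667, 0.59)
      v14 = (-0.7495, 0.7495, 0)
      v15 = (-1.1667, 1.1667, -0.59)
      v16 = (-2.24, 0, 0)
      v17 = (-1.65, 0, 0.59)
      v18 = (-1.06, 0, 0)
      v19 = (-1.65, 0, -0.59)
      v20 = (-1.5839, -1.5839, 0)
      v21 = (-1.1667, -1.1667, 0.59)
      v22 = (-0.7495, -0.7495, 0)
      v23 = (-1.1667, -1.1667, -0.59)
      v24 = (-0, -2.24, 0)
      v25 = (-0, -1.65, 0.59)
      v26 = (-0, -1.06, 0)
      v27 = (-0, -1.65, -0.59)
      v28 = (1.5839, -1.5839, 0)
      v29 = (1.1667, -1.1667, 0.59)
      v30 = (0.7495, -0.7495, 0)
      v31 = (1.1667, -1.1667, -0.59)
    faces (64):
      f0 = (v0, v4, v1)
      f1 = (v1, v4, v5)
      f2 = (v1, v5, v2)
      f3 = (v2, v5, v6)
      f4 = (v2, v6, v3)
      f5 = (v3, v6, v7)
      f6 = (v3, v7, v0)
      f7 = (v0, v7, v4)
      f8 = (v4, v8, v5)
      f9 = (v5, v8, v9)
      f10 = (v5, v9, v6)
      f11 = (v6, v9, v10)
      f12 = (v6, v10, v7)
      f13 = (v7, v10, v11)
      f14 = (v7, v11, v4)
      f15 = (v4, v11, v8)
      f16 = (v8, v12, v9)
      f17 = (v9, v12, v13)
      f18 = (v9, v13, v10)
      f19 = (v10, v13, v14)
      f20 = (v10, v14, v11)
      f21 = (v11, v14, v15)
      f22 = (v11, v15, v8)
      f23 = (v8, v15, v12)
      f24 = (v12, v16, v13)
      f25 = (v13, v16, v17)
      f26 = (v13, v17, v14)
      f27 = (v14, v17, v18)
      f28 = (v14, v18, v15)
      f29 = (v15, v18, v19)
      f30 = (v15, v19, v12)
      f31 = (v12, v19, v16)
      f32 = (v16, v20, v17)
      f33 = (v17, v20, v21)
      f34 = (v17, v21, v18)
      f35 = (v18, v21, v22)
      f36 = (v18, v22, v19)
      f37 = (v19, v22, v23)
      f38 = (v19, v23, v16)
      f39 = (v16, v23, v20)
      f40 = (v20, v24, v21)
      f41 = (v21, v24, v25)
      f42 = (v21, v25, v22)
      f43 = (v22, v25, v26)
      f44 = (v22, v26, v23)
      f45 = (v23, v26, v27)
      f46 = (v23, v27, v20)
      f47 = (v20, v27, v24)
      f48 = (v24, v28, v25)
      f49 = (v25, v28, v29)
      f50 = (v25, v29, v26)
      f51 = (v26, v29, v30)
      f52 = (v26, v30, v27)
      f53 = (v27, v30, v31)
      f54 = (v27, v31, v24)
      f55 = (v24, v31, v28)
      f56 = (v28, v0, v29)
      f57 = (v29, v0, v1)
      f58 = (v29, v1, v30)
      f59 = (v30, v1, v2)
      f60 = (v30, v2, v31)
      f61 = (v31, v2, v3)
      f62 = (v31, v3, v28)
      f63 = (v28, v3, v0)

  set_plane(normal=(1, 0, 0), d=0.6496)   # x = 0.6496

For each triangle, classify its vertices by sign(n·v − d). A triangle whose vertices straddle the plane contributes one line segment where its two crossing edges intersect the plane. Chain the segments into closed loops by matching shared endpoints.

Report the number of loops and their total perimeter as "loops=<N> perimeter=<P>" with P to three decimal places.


loops=2 perimeter=6.675

Straddling triangles (16 of 64):
  (v4,v8,v5) [+-+] → (0.6496, 1.97092, 0)–(0.6496, 1.6424, 0.328503)  len=0.4646
  (v5,v8,v9) [+--] → (0.6496, 1.6424, 0.328503)–(0.6496, 1.38091, 0.59)  len=0.3698
  (v5,v9,v6) [+-+] → (0.6496, 1.38091, 0.59)–(0.6496, 0.869527, 0.0786404)  len=0.7232
  (v6,v9,v10) [+--] → (0.6496, 0.869527, 0.0786404)–(0.6496, 0.790886, 0)  len=0.1112
  (v6,v10,v7) [+-+] → (0.6496, 0.790886, 0)–(0.6496, 1.11941, -0.328503)  len=0.4646
  (v7,v10,v11) [+--] → (0.6496, 1.11941, -0.328503)–(0.6496, 1.38091, -0.59)  len=0.3698
  (v7,v11,v4) [+-+] → (0.6496, 1.38091, -0.59)–(0.6496, 1.62289, -0.348025)  len=0.3422
  (v4,v11,v8) [+--] → (0.6496, 1.62289, -0.348025)–(0.6496, 1.97092, 0)  len=0.4922
  (v24,v28,v25) [-+-] → (0.6496, -1.97092, 0)–(0.6496, -1.62289, 0.348025)  len=0.4922
  (v25,v28,v29) [-++] → (0.6496, -1.62289, 0.348025)–(0.6496, -1.38091, 0.59)  len=0.3422
  (v25,v29,v26) [-+-] → (0.6496, -1.38091, 0.59)–(0.6496, -1.11941, 0.328503)  len=0.3698
  (v26,v29,v30) [-++] → (0.6496, -1.11941, 0.328503)–(0.6496, -0.790886, 0)  len=0.4646
  (v26,v30,v27) [-+-] → (0.6496, -0.790886, 0)–(0.6496, -0.869527, -0.0786404)  len=0.1112
  (v27,v30,v31) [-++] → (0.6496, -0.869527, -0.0786404)–(0.6496, -1.38091, -0.59)  len=0.7232
  (v27,v31,v24) [-+-] → (0.6496, -1.38091, -0.59)–(0.6496, -1.6424, -0.328503)  len=0.3698
  (v24,v31,v28) [-++] → (0.6496, -1.6424, -0.328503)–(0.6496, -1.97092, 0)  len=0.4646

Chained into 2 loop(s):
  loop 1: 8 segments, perimeter = 3.3376
  loop 2: 8 segments, perimeter = 3.3376
Total perimeter = 6.675


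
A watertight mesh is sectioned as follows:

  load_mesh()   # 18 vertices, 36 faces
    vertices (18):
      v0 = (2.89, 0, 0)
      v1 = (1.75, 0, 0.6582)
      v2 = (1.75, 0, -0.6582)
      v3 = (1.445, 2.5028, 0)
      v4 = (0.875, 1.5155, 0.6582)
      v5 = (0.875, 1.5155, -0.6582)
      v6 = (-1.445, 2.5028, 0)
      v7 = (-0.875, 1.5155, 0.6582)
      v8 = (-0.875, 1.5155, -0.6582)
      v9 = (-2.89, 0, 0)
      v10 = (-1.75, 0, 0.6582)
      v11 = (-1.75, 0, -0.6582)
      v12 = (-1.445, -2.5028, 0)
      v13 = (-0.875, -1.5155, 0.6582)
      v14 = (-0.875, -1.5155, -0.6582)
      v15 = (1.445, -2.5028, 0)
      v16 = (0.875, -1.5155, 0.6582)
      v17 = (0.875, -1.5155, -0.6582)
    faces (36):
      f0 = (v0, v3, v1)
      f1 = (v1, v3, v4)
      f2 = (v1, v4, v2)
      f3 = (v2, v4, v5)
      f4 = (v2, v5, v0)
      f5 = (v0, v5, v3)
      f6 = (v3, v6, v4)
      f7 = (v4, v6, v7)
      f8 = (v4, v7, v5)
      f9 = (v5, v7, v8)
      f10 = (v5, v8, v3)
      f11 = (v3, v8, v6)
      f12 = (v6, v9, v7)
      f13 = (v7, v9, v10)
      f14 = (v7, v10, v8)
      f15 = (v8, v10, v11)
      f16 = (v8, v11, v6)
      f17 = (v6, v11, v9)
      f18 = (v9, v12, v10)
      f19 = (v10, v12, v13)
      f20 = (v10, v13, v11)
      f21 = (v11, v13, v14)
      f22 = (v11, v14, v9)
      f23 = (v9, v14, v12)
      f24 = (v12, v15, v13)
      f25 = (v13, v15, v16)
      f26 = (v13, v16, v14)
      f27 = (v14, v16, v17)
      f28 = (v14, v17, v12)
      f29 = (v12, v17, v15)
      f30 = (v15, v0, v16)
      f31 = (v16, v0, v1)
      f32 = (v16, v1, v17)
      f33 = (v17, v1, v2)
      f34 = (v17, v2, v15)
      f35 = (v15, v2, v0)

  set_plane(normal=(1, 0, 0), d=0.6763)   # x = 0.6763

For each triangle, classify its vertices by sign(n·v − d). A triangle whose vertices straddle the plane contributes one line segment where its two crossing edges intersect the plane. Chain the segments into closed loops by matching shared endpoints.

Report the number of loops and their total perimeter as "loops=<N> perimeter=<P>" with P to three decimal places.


loops=2 perimeter=7.379

Straddling triangles (12 of 36):
  (v3,v6,v4) [+-+] → (0.6763, 2.5028, 0)–(0.6763, 1.60006, 0.601827)  len=1.0850
  (v4,v6,v7) [+--] → (0.6763, 1.60006, 0.601827)–(0.6763, 1.5155, 0.6582)  len=0.1016
  (v4,v7,v5) [+-+] → (0.6763, 1.5155, 0.6582)–(0.6763, 1.5155, -0.508732)  len=1.1669
  (v5,v7,v8) [+--] → (0.6763, 1.5155, -0.508732)–(0.6763, 1.5155, -0.6582)  len=0.1495
  (v5,v8,v3) [+-+] → (0.6763, 1.5155, -0.6582)–(0.6763, 2.17567, -0.218085)  len=0.7934
  (v3,v8,v6) [+--] → (0.6763, 2.17567, -0.218085)–(0.6763, 2.5028, 0)  len=0.3932
  (v12,v15,v13) [-+-] → (0.6763, -2.5028, 0)–(0.6763, -2.17567, 0.218085)  len=0.3932
  (v13,v15,v16) [-++] → (0.6763, -2.17567, 0.218085)–(0.6763, -1.5155, 0.6582)  len=0.7934
  (v13,v16,v14) [-+-] → (0.6763, -1.5155, 0.6582)–(0.6763, -1.5155, 0.508732)  len=0.1495
  (v14,v16,v17) [-++] → (0.6763, -1.5155, 0.508732)–(0.6763, -1.5155, -0.6582)  len=1.1669
  (v14,v17,v12) [-+-] → (0.6763, -1.5155, -0.6582)–(0.6763, -1.60006, -0.601827)  len=0.1016
  (v12,v17,v15) [-++] → (0.6763, -1.60006, -0.601827)–(0.6763, -2.5028, 0)  len=1.0850

Chained into 2 loop(s):
  loop 1: 6 segments, perimeter = 3.6896
  loop 2: 6 segments, perimeter = 3.6896
Total perimeter = 7.379


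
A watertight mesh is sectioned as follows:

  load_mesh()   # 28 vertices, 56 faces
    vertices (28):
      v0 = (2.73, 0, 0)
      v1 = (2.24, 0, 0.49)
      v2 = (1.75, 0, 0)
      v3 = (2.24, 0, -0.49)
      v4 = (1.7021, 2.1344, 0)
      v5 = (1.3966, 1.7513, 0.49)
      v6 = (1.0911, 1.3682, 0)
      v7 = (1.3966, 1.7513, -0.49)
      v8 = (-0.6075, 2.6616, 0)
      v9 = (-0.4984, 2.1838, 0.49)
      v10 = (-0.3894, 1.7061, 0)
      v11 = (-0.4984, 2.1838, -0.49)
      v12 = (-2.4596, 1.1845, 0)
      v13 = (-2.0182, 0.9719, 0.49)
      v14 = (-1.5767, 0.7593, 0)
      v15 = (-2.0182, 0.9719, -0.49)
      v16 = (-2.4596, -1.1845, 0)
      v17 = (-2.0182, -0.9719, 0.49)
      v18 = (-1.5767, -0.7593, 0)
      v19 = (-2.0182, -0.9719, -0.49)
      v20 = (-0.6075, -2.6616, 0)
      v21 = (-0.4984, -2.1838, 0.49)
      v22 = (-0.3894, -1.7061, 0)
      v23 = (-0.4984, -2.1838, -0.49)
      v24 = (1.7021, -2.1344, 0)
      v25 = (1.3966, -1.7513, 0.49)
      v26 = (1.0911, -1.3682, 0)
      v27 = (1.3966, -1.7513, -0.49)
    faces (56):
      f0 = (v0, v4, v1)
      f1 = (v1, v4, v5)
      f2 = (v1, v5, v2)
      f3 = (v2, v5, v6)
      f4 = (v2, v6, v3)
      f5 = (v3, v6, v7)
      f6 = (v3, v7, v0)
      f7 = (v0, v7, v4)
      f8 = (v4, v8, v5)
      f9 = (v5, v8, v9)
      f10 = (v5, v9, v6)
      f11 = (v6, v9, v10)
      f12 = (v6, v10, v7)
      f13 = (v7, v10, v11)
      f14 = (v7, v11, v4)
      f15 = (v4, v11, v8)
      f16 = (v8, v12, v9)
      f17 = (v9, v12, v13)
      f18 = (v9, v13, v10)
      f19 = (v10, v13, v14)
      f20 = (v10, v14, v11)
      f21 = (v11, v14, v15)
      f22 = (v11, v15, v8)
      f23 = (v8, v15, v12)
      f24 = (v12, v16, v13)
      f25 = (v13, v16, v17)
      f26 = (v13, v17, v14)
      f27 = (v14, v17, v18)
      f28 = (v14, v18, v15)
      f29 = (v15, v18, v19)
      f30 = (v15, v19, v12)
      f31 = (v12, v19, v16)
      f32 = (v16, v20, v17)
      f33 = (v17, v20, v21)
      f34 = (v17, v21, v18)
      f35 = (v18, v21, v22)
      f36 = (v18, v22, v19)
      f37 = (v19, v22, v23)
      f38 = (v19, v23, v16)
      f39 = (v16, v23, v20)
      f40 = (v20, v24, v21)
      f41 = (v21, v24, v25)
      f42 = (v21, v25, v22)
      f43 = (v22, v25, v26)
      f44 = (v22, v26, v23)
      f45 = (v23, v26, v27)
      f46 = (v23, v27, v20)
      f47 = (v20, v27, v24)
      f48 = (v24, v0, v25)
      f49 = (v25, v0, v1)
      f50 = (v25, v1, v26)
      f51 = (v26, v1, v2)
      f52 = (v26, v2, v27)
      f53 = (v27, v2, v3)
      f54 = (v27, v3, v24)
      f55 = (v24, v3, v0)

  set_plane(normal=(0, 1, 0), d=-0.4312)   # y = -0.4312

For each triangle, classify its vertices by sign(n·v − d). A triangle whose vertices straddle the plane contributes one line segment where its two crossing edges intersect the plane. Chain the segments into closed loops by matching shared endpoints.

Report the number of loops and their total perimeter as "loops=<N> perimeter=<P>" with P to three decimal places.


Straddling triangles (16 of 56):
  (v12,v16,v13) [+-+] → (-2.4596, -0.4312, 0)–(-2.3054, -0.4312, 0.171173)  len=0.2304
  (v13,v16,v17) [+--] → (-2.3054, -0.4312, 0.171173)–(-2.0182, -0.4312, 0.49)  len=0.4291
  (v13,v17,v14) [+-+] → (-2.0182, -0.4312, 0.49)–(-1.88031, -0.4312, 0.33696)  len=0.2060
  (v14,v17,v18) [+--] → (-1.88031, -0.4312, 0.33696)–(-1.5767, -0.4312, 0)  len=0.4536
  (v14,v18,v15) [+-+] → (-1.5767, -0.4312, 0)–(-1.66037, -0.4312, -0.0928656)  len=0.1250
  (v15,v18,v19) [+--] → (-1.66037, -0.4312, -0.0928656)–(-2.0182, -0.4312, -0.49)  len=0.5346
  (v15,v19,v12) [+-+] → (-2.0182, -0.4312, -0.49)–(-2.12888, -0.4312, -0.367136)  len=0.1654
  (v12,v19,v16) [+--] → (-2.12888, -0.4312, -0.367136)–(-2.4596, -0.4312, 0)  len=0.4941
  (v24,v0,v25) [-+-] → (2.52234, -0.4312, 0)–(2.40169, -0.4312, 0.120646)  len=0.1706
  (v25,v0,v1) [-++] → (2.40169, -0.4312, 0.120646)–(2.03234, -0.4312, 0.49)  len=0.5223
  (v25,v1,v26) [-+-] → (2.03234, -0.4312, 0.49)–(1.87791, -0.4312, 0.335572)  len=0.2184
  (v26,v1,v2) [-++] → (1.87791, -0.4312, 0.335572)–(1.54234, -0.4312, 0)  len=0.4746
  (v26,v2,v27) [-+-] → (1.54234, -0.4312, 0)–(1.66299, -0.4312, -0.120646)  len=0.1706
  (v27,v2,v3) [-++] → (1.66299, -0.4312, -0.120646)–(2.03234, -0.4312, -0.49)  len=0.5223
  (v27,v3,v24) [-+-] → (2.03234, -0.4312, -0.49)–(2.13133, -0.4312, -0.391008)  len=0.1400
  (v24,v3,v0) [-++] → (2.13133, -0.4312, -0.391008)–(2.52234, -0.4312, 0)  len=0.5530

Chained into 2 loop(s):
  loop 1: 8 segments, perimeter = 2.6381
  loop 2: 8 segments, perimeter = 2.7719
Total perimeter = 5.410

loops=2 perimeter=5.410


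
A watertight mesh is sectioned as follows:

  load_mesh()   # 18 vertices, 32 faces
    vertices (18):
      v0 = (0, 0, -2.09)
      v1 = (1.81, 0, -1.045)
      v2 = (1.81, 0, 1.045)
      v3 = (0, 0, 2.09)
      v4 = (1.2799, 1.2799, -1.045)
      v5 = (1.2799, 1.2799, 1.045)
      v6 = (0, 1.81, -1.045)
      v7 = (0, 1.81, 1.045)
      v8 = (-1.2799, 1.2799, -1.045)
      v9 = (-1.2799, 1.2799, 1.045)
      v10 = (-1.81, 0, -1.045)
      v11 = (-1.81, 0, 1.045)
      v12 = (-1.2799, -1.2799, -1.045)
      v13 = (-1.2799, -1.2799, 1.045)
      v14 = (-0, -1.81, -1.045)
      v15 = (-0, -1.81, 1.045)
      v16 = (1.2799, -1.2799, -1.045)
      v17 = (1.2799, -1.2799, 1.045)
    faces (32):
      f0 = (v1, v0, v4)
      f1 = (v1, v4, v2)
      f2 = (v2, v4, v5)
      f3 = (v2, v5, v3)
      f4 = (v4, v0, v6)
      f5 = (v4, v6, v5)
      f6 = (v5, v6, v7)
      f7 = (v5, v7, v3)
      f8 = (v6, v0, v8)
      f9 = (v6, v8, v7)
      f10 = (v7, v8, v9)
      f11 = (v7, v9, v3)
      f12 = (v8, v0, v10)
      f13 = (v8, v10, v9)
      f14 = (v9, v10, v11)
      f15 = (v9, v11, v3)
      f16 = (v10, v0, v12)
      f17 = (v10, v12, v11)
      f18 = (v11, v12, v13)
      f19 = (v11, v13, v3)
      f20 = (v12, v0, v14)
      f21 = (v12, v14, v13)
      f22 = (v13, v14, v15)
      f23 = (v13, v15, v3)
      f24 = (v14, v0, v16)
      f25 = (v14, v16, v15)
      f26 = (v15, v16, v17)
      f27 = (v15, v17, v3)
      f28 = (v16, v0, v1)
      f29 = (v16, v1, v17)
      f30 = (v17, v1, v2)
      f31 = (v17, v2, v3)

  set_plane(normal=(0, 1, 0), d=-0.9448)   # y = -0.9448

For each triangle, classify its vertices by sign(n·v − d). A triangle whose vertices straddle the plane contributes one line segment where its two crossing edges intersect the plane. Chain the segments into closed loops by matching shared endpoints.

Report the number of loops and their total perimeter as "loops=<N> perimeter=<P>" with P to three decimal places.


Straddling triangles (12 of 32):
  (v10,v0,v12) [++-] → (-0.9448, -0.9448, -1.3186)–(-1.41869, -0.9448, -1.045)  len=0.5472
  (v10,v12,v11) [+-+] → (-1.41869, -0.9448, -1.045)–(-1.41869, -0.9448, -0.497802)  len=0.5472
  (v11,v12,v13) [+--] → (-1.41869, -0.9448, -0.497802)–(-1.41869, -0.9448, 1.045)  len=1.5428
  (v11,v13,v3) [+-+] → (-1.41869, -0.9448, 1.045)–(-0.9448, -0.9448, 1.3186)  len=0.5472
  (v12,v0,v14) [-+-] → (-0.9448, -0.9448, -1.3186)–(0, -0.9448, -1.54452)  len=0.9714
  (v13,v15,v3) [--+] → (0, -0.9448, 1.54452)–(-0.9448, -0.9448, 1.3186)  len=0.9714
  (v14,v0,v16) [-+-] → (0, -0.9448, -1.54452)–(0.9448, -0.9448, -1.3186)  len=0.9714
  (v15,v17,v3) [--+] → (0.9448, -0.9448, 1.3186)–(0, -0.9448, 1.54452)  len=0.9714
  (v16,v0,v1) [-++] → (0.9448, -0.9448, -1.3186)–(1.41869, -0.9448, -1.045)  len=0.5472
  (v16,v1,v17) [-+-] → (1.41869, -0.9448, -1.045)–(1.41869, -0.9448, 0.497802)  len=1.5428
  (v17,v1,v2) [-++] → (1.41869, -0.9448, 0.497802)–(1.41869, -0.9448, 1.045)  len=0.5472
  (v17,v2,v3) [-++] → (1.41869, -0.9448, 1.045)–(0.9448, -0.9448, 1.3186)  len=0.5472

Chained into 1 loop(s):
  loop 1: 12 segments, perimeter = 10.2545
Total perimeter = 10.255

loops=1 perimeter=10.255


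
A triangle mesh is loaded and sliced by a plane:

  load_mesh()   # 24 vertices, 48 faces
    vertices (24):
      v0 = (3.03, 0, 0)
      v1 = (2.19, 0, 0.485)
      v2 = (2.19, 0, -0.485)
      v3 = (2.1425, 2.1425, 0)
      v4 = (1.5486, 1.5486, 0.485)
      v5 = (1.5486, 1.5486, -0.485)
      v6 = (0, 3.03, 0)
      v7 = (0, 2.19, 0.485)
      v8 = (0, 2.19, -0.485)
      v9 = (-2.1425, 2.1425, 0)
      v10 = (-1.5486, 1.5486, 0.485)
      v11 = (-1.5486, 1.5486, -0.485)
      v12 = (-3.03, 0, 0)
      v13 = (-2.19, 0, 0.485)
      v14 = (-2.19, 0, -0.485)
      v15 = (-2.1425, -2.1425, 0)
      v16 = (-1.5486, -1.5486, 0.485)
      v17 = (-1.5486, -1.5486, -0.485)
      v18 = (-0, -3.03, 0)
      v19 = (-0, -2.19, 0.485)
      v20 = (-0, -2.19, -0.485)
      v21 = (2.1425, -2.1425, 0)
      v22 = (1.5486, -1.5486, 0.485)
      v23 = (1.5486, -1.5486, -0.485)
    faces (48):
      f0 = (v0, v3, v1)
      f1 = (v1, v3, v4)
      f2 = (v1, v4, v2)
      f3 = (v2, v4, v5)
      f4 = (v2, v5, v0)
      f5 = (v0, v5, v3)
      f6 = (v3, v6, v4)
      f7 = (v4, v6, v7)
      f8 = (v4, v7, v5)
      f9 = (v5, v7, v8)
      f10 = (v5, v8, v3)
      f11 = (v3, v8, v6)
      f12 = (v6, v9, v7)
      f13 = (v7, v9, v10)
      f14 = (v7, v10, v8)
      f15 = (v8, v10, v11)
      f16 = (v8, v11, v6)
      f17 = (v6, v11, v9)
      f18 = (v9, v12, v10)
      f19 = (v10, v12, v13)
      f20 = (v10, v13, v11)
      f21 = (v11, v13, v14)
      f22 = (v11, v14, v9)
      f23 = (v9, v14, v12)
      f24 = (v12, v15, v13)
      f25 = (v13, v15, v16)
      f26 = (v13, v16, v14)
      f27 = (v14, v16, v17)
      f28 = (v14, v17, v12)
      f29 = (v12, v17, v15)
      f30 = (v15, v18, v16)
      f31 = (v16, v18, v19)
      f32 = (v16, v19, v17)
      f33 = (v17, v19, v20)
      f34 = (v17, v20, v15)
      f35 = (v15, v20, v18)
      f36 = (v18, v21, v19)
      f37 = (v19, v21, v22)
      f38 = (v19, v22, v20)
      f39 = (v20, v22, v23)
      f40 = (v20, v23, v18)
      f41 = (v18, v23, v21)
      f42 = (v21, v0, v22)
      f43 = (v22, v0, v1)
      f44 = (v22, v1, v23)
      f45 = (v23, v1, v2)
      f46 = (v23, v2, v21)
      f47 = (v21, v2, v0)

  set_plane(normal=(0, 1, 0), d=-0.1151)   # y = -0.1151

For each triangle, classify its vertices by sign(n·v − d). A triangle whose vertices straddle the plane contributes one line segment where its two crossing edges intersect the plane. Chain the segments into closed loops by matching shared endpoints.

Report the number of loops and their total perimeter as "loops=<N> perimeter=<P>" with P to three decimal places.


Straddling triangles (12 of 48):
  (v12,v15,v13) [+-+] → (-2.98232, -0.1151, 0)–(-2.18745, -0.1151, 0.458945)  len=0.9179
  (v13,v15,v16) [+--] → (-2.18745, -0.1151, 0.458945)–(-2.14233, -0.1151, 0.485)  len=0.0521
  (v13,v16,v14) [+-+] → (-2.14233, -0.1151, 0.485)–(-2.14233, -0.1151, -0.412905)  len=0.8979
  (v14,v16,v17) [+--] → (-2.14233, -0.1151, -0.412905)–(-2.14233, -0.1151, -0.485)  len=0.0721
  (v14,v17,v12) [+-+] → (-2.14233, -0.1151, -0.485)–(-2.91989, -0.1151, -0.0360477)  len=0.8979
  (v12,v17,v15) [+--] → (-2.91989, -0.1151, -0.0360477)–(-2.98232, -0.1151, 0)  len=0.0721
  (v21,v0,v22) [-+-] → (2.98232, -0.1151, 0)–(2.91989, -0.1151, 0.0360477)  len=0.0721
  (v22,v0,v1) [-++] → (2.91989, -0.1151, 0.0360477)–(2.14233, -0.1151, 0.485)  len=0.8979
  (v22,v1,v23) [-+-] → (2.14233, -0.1151, 0.485)–(2.14233, -0.1151, 0.412905)  len=0.0721
  (v23,v1,v2) [-++] → (2.14233, -0.1151, 0.412905)–(2.14233, -0.1151, -0.485)  len=0.8979
  (v23,v2,v21) [-+-] → (2.14233, -0.1151, -0.485)–(2.18745, -0.1151, -0.458945)  len=0.0521
  (v21,v2,v0) [-++] → (2.18745, -0.1151, -0.458945)–(2.98232, -0.1151, 0)  len=0.9179

Chained into 2 loop(s):
  loop 1: 6 segments, perimeter = 2.9099
  loop 2: 6 segments, perimeter = 2.9099
Total perimeter = 5.820

loops=2 perimeter=5.820


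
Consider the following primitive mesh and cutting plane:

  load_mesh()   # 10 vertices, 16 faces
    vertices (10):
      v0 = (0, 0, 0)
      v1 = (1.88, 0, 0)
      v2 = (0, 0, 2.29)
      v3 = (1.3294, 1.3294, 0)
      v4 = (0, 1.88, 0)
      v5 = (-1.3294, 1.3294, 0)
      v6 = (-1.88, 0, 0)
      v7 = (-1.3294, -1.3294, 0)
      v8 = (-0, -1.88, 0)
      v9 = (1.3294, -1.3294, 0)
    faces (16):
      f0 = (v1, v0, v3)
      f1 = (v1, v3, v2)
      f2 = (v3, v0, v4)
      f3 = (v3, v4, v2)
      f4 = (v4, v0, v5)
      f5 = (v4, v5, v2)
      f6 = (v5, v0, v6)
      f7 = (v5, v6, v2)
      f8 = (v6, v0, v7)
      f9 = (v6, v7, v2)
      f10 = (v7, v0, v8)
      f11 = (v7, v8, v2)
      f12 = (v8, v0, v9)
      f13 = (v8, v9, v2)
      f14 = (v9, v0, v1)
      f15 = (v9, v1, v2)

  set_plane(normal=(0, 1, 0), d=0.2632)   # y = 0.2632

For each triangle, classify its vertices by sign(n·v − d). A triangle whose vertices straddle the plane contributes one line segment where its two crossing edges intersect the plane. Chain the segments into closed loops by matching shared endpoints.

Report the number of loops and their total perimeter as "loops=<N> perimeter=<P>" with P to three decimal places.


Straddling triangles (8 of 16):
  (v1,v0,v3) [--+] → (0.2632, 0.2632, 0)–(1.77099, 0.2632, 0)  len=1.5078
  (v1,v3,v2) [-+-] → (1.77099, 0.2632, 0)–(0.2632, 0.2632, 1.83662)  len=2.3763
  (v3,v0,v4) [+-+] → (0.2632, 0.2632, 0)–(0, 0.2632, 0)  len=0.2632
  (v3,v4,v2) [++-] → (0, 0.2632, 1.9694)–(0.2632, 0.2632, 1.83662)  len=0.2948
  (v4,v0,v5) [+-+] → (0, 0.2632, 0)–(-0.2632, 0.2632, 0)  len=0.2632
  (v4,v5,v2) [++-] → (-0.2632, 0.2632, 1.83662)–(0, 0.2632, 1.9694)  len=0.2948
  (v5,v0,v6) [+--] → (-0.2632, 0.2632, 0)–(-1.77099, 0.2632, 0)  len=1.5078
  (v5,v6,v2) [+--] → (-1.77099, 0.2632, 0)–(-0.2632, 0.2632, 1.83662)  len=2.3763

Chained into 1 loop(s):
  loop 1: 8 segments, perimeter = 8.8841
Total perimeter = 8.884

loops=1 perimeter=8.884


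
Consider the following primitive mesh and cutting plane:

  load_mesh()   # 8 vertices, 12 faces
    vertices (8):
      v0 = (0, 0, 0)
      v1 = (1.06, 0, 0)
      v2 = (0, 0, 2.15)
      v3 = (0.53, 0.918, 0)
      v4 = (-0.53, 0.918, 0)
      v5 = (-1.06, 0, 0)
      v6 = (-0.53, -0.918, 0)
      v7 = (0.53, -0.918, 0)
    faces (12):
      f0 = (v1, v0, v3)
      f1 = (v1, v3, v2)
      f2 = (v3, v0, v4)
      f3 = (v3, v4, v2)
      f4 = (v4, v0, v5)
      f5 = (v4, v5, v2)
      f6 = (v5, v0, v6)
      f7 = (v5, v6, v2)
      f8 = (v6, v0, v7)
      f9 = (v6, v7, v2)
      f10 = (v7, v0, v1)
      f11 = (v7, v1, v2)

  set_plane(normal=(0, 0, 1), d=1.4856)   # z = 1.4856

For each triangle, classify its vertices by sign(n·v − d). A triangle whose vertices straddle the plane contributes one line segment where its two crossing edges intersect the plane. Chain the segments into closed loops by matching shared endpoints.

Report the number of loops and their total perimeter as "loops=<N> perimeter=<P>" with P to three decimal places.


Straddling triangles (6 of 12):
  (v1,v3,v2) [--+] → (0.163782, 0.283683, 1.4856)–(0.327565, 0, 1.4856)  len=0.3276
  (v3,v4,v2) [--+] → (-0.163782, 0.283683, 1.4856)–(0.163782, 0.283683, 1.4856)  len=0.3276
  (v4,v5,v2) [--+] → (-0.327565, 0, 1.4856)–(-0.163782, 0.283683, 1.4856)  len=0.3276
  (v5,v6,v2) [--+] → (-0.163782, -0.283683, 1.4856)–(-0.327565, 0, 1.4856)  len=0.3276
  (v6,v7,v2) [--+] → (0.163782, -0.283683, 1.4856)–(-0.163782, -0.283683, 1.4856)  len=0.3276
  (v7,v1,v2) [--+] → (0.327565, 0, 1.4856)–(0.163782, -0.283683, 1.4856)  len=0.3276

Chained into 1 loop(s):
  loop 1: 6 segments, perimeter = 1.9654
Total perimeter = 1.965

loops=1 perimeter=1.965


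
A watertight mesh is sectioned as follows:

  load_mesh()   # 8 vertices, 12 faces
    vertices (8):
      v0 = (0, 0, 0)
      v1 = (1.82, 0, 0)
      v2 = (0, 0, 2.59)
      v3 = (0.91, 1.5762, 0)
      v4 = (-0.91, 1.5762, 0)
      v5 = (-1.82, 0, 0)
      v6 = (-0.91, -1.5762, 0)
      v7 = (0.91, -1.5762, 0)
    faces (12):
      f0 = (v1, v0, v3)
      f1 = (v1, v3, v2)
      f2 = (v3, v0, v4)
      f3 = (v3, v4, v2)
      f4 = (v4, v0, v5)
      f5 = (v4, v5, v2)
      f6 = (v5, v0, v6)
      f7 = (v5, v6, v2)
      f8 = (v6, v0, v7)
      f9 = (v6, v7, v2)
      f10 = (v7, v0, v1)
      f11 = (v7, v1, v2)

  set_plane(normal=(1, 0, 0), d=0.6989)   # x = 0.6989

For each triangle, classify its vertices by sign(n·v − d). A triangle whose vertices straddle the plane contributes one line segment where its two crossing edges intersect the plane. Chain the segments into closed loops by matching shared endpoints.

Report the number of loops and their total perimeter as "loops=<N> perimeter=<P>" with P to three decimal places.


Straddling triangles (8 of 12):
  (v1,v0,v3) [+-+] → (0.6989, 0, 0)–(0.6989, 1.21056, 0)  len=1.2106
  (v1,v3,v2) [++-] → (0.6989, 1.21056, 0.600823)–(0.6989, 0, 1.59541)  len=1.5667
  (v3,v0,v4) [+--] → (0.6989, 1.21056, 0)–(0.6989, 1.5762, 0)  len=0.3656
  (v3,v4,v2) [+--] → (0.6989, 1.5762, 0)–(0.6989, 1.21056, 0.600823)  len=0.7033
  (v6,v0,v7) [--+] → (0.6989, -1.21056, 0)–(0.6989, -1.5762, 0)  len=0.3656
  (v6,v7,v2) [-+-] → (0.6989, -1.5762, 0)–(0.6989, -1.21056, 0.600823)  len=0.7033
  (v7,v0,v1) [+-+] → (0.6989, -1.21056, 0)–(0.6989, 0, 0)  len=1.2106
  (v7,v1,v2) [++-] → (0.6989, 0, 1.59541)–(0.6989, -1.21056, 0.600823)  len=1.5667

Chained into 1 loop(s):
  loop 1: 8 segments, perimeter = 7.6925
Total perimeter = 7.693

loops=1 perimeter=7.693


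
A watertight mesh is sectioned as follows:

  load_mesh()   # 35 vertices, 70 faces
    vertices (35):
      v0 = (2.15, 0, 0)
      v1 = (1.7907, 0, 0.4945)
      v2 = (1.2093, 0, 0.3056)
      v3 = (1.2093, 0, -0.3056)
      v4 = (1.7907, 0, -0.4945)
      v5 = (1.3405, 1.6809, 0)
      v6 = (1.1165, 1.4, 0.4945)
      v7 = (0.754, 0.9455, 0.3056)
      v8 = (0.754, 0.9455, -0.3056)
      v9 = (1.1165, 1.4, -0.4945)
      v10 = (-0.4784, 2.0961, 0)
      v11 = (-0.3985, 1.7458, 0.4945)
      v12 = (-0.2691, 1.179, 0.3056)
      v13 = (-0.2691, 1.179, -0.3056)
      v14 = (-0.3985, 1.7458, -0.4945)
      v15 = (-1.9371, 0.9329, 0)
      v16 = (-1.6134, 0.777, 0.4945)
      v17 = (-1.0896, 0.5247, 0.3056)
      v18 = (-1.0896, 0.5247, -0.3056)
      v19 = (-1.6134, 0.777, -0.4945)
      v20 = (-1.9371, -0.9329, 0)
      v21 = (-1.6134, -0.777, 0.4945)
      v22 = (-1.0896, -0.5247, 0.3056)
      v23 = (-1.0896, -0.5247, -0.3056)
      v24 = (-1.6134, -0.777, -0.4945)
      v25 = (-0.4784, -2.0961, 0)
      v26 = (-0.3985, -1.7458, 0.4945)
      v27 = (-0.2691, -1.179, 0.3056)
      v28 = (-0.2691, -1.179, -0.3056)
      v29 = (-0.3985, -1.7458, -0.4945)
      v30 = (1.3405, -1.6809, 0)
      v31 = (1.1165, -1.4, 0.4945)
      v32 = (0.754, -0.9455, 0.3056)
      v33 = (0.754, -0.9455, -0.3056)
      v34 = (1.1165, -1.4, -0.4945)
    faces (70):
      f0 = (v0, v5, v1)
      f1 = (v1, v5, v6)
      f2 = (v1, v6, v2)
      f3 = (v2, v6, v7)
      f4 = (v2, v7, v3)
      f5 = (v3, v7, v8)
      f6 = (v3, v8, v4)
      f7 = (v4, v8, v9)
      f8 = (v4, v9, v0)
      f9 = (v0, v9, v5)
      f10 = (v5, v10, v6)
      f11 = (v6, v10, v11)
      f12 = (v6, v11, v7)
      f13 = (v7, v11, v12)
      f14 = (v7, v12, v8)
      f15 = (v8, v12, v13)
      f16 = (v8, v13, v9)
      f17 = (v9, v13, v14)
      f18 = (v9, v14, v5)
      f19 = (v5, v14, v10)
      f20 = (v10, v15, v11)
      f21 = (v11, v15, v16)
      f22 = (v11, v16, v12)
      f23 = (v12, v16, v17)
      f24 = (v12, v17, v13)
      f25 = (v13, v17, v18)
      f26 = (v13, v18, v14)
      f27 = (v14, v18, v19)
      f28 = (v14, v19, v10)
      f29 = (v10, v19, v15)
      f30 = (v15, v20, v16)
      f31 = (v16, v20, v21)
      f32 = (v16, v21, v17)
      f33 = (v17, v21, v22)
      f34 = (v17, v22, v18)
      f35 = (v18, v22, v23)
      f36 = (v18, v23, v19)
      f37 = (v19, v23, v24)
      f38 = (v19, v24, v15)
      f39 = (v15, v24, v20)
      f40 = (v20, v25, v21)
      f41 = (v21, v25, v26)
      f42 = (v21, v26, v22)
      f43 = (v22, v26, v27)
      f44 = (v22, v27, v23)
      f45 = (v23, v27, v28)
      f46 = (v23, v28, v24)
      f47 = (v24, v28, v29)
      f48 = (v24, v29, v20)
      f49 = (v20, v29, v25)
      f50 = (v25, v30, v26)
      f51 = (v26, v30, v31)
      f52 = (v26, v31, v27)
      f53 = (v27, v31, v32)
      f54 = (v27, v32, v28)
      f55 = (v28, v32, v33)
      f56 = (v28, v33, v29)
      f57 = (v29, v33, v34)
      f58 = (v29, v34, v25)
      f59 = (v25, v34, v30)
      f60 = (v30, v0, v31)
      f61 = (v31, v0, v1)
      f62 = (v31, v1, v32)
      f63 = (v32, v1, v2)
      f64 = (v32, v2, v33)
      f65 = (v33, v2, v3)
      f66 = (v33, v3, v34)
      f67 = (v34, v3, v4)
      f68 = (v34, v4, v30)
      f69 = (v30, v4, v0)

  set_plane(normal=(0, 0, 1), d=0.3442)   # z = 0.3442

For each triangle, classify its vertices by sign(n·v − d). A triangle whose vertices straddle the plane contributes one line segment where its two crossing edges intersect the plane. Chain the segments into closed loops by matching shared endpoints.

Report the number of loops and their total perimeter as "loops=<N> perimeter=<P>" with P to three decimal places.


Straddling triangles (28 of 70):
  (v0,v5,v1) [--+] → (1.65386, 0.510898, 0.3442)–(1.89991, 0, 0.3442)  len=0.5671
  (v1,v5,v6) [+-+] → (1.65386, 0.510898, 0.3442)–(1.18458, 1.48538, 0.3442)  len=1.0816
  (v1,v6,v2) [++-] → (1.19034, 0.286077, 0.3442)–(1.3281, 0, 0.3442)  len=0.3175
  (v2,v6,v7) [-+-] → (1.19034, 0.286077, 0.3442)–(0.828074, 1.03837, 0.3442)  len=0.8350
  (v5,v10,v6) [--+] → (0.631741, 1.61157, 0.3442)–(1.18458, 1.48538, 0.3442)  len=0.5671
  (v6,v10,v11) [+-+] → (0.631741, 1.61157, 0.3442)–(-0.422785, 1.85227, 0.3442)  len=1.0816
  (v6,v11,v7) [++-] → (0.518497, 1.10903, 0.3442)–(0.828074, 1.03837, 0.3442)  len=0.3175
  (v7,v11,v12) [-+-] → (0.518497, 1.10903, 0.3442)–(-0.295542, 1.29482, 0.3442)  len=0.8350
  (v10,v15,v11) [--+] → (-0.866147, 1.49872, 0.3442)–(-0.422785, 1.85227, 0.3442)  len=0.5671
  (v11,v15,v16) [+-+] → (-0.866147, 1.49872, 0.3442)–(-1.71179, 0.824385, 0.3442)  len=1.0816
  (v11,v16,v12) [++-] → (-0.543796, 1.09685, 0.3442)–(-0.295542, 1.29482, 0.3442)  len=0.3175
  (v12,v16,v17) [-+-] → (-0.543796, 1.09685, 0.3442)–(-1.19663, 0.576255, 0.3442)  len=0.8350
  (v15,v20,v16) [--+] → (-1.71179, 0.257287, 0.3442)–(-1.71179, 0.824385, 0.3442)  len=0.5671
  (v16,v20,v21) [+-+] → (-1.71179, 0.257287, 0.3442)–(-1.71179, -0.824385, 0.3442)  len=1.0817
  (v16,v21,v17) [++-] → (-1.19663, 0.258709, 0.3442)–(-1.19663, 0.576255, 0.3442)  len=0.3175
  (v17,v21,v22) [-+-] → (-1.19663, 0.258709, 0.3442)–(-1.19663, -0.576255, 0.3442)  len=0.8350
  (v20,v25,v21) [--+] → (-1.26842, -1.17793, 0.3442)–(-1.71179, -0.824385, 0.3442)  len=0.5671
  (v21,v25,v26) [+-+] → (-1.26842, -1.17793, 0.3442)–(-0.422785, -1.85227, 0.3442)  len=1.0816
  (v21,v26,v22) [++-] → (-0.94838, -0.774221, 0.3442)–(-1.19663, -0.576255, 0.3442)  len=0.3175
  (v22,v26,v27) [-+-] → (-0.94838, -0.774221, 0.3442)–(-0.295542, -1.29482, 0.3442)  len=0.8350
  (v25,v30,v26) [--+] → (0.130058, -1.72607, 0.3442)–(-0.422785, -1.85227, 0.3442)  len=0.5671
  (v26,v30,v31) [+-+] → (0.130058, -1.72607, 0.3442)–(1.18458, -1.48538, 0.3442)  len=1.0816
  (v26,v31,v27) [++-] → (0.0140348, -1.22416, 0.3442)–(-0.295542, -1.29482, 0.3442)  len=0.3175
  (v27,v31,v32) [-+-] → (0.0140348, -1.22416, 0.3442)–(0.828074, -1.03837, 0.3442)  len=0.8350
  (v30,v0,v31) [--+] → (1.43063, -0.974479, 0.3442)–(1.18458, -1.48538, 0.3442)  len=0.5671
  (v31,v0,v1) [+-+] → (1.43063, -0.974479, 0.3442)–(1.89991, 0, 0.3442)  len=1.0816
  (v31,v1,v32) [++-] → (0.96584, -0.752296, 0.3442)–(0.828074, -1.03837, 0.3442)  len=0.3175
  (v32,v1,v2) [-+-] → (0.96584, -0.752296, 0.3442)–(1.3281, 0, 0.3442)  len=0.8350

Chained into 2 loop(s):
  loop 1: 14 segments, perimeter = 11.5408
  loop 2: 14 segments, perimeter = 8.0676
Total perimeter = 19.608

loops=2 perimeter=19.608
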